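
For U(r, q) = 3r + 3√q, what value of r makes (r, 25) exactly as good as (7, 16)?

U(7, 16) = 33.
Set U(r, 25) = 33 and solve.
With q = 25: √25 = 5, so 3r = 33 − 3·5 = 18 and r = 6.
Check: U(6, 25) = 33.

r = 6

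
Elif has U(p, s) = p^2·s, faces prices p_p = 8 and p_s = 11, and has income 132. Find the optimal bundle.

MU_p = 2·p·s and MU_s = p^2.
MRS = MU_p/MU_s = (2/1)·s/p.
Tangency: set MRS = p_p/p_s = 8/11.
So (2/1)·s/p = 8/11, i.e. s = (4/11)·p.
Substitute into the budget 8·p + 11·s = 132: 12·p = 132, so p* = 11.
Then s* = (4/11)·11 = 4.

p* = 11, s* = 4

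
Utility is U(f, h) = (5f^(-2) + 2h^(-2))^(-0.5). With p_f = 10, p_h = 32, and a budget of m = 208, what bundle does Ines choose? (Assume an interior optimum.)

f* = 8, h* = 4

For CES with ρ = -2, MRS = (5/2)·(h/f)^3.
Tangency: set MRS = p_f/p_h = 10/32 = 5/16.
So (h/f)^3 = 0.125; taking the cube root, h/f = 0.5, i.e. h = 0.5·f.
Substitute into the budget 10·f + 32·h = 208: 26·f = 208, so f* = 8 and h* = 0.5·8 = 4.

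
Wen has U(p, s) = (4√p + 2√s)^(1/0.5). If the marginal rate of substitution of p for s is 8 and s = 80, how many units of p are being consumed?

p = 5

For CES with ρ = 0.5, MRS = (4/2)·√(s/p).
Setting (4/2)·√(80/p) = 8 gives √(80/p) = 4, so 80/p = 16 and p = 5.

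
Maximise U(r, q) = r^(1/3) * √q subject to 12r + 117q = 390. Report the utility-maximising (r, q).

r* = 13, q* = 2

MU_r = 1/3·r^(-2/3)·√q and MU_q = 0.5·r^(1/3)·q^(-0.5).
MRS = MU_r/MU_q = (2/3)·q/r.
Tangency: set MRS = p_r/p_q = 12/117 = 4/39.
So (2/3)·q/r = 4/39, i.e. q = (2/13)·r.
Substitute into the budget 12·r + 117·q = 390: 30·r = 390, so r* = 13.
Then q* = (2/13)·13 = 2.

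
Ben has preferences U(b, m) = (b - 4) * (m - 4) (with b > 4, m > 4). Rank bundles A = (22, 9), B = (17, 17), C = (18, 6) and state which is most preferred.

Bundle B

Evaluate utility at each bundle:
U(A) = 90.
U(B) = 169.
U(C) = 28.
Highest utility is B, so B ≻ A ≻ C.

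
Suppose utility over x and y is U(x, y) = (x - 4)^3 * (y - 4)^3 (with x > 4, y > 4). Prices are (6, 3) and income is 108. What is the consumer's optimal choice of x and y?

MU_x = 3·(x−4)^2·(y−4)^3, MU_y = 3·(x−4)^3·(y−4)^2.
MRS = (y−4)/(x−4).
Tangency: set MRS = p_x/p_y = 6/3 = 2.
So (y − 4)/(x − 4) = 2, i.e. (y − 4) = 2·(x − 4).
Rewrite the budget in excess-of-subsistence terms: 6·(x − 4) + 3·(y − 4) = 108 − 6·4 − 3·4 = 72.
Substituting, 12·(x − 4) = 72, so x − 4 = 6 and x* = 10.
Then y − 4 = 2·6 = 12, so y* = 16.

x* = 10, y* = 16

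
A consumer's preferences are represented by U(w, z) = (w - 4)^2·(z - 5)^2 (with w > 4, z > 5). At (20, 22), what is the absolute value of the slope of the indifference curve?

MRS = 17/16

MU_w = 2·(w−4)·(z−5)^2, MU_z = 2·(w−4)^2·(z−5).
MRS = (z−5)/(w−4).
At (20, 22): MRS = 17/16.
The indifference curve has slope −17/16 at this bundle.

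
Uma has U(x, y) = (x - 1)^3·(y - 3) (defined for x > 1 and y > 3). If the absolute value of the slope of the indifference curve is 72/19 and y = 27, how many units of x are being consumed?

x = 20

MU_x = 3·(x−1)^2·(y−3), MU_y = (x−1)^3.
MRS = (3/1)·(y−3)/(x−1).
Substitute y = 27: MRS = 72/(x − 1). Setting this equal to 72/19 gives x − 1 = 72/(72/19) = 19, so x = 20.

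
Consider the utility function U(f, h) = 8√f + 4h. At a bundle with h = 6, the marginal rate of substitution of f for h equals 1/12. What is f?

f = 144

MU_f = 8/(2√f), MU_h = 4.
MRS = 8/(2√f) ÷ 4.
MRS depends only on f: 1/√f = 1/12 ⇒ √f = 1/(1/12) = 12 ⇒ f = 144.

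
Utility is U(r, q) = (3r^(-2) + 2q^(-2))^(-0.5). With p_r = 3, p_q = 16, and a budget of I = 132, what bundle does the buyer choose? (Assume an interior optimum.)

r* = 12, q* = 6

For CES with ρ = -2, MRS = (3/2)·(q/r)^3.
Tangency: set MRS = p_r/p_q = 3/16.
So (q/r)^3 = 0.125; taking the cube root, q/r = 0.5, i.e. q = 0.5·r.
Substitute into the budget 3·r + 16·q = 132: 11·r = 132, so r* = 12 and q* = 0.5·12 = 6.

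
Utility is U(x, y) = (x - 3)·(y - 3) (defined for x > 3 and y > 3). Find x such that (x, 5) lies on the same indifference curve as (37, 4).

U(37, 4) = 34.
Set U(x, 5) = 34 and solve.
With y = 5: (5 − 3) = 2, so (x − 3) = 34/2 = 17.
So x = 3 + 17 = 20.
Check: U(20, 5) = 34.

x = 20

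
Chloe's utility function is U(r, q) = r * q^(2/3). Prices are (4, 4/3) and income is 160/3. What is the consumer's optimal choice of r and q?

r* = 8, q* = 16

MU_r = q^(2/3) and MU_q = 2/3·r·q^(-1/3).
MRS = MU_r/MU_q = (1.5)·q/r.
Tangency: set MRS = p_r/p_q = 4/(4/3) = 3.
So (1.5)·q/r = 3, i.e. q = 2·r.
Substitute into the budget 4·r + (4/3)·q = 160/3: (20/3)·r = 160/3, so r* = 8.
Then q* = 2·8 = 16.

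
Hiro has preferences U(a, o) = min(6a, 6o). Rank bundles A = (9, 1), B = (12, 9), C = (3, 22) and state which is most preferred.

Bundle B

Evaluate utility at each bundle:
U(A) = 6.
U(B) = 54.
U(C) = 18.
Highest utility is B, so B ≻ C ≻ A.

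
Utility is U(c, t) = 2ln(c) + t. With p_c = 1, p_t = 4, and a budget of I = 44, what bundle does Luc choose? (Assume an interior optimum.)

c* = 8, t* = 9

MU_c = 2/c, MU_t = 1.
MRS = 2/c ÷ 1.
Tangency: set MRS = p_c/p_t = 1/4 = 0.25.
MRS depends only on c: 2/c = 0.25 ⇒ c* = 2/0.25 = 8.
From the budget, 4·t = 44 − 1·8 = 36, so t* = 9.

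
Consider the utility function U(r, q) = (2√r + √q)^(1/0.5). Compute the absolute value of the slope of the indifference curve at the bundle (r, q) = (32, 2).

For CES with ρ = 0.5, MRS = (2/1)·√(q/r).
At (32, 2): MRS = 0.5.
The indifference curve has slope −0.5 at this bundle.

MRS = 0.5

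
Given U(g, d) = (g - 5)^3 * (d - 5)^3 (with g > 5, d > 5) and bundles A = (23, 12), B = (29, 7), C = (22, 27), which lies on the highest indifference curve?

Evaluate utility at each bundle:
U(A) = 2000376.
U(B) = 110592.
U(C) = 52313624.
Highest utility is C, so C ≻ A ≻ B.

Bundle C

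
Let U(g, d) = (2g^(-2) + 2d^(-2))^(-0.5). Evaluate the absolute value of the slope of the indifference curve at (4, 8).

MRS = 8

For CES with ρ = -2, MRS = (d/g)^3.
At (4, 8): MRS = 8.
That is, one extra unit of g is worth 8 units of d at the margin.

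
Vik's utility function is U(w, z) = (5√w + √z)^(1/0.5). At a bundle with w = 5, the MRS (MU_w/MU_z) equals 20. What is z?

z = 80

For CES with ρ = 0.5, MRS = (5/1)·√(z/w).
Setting (5/1)·√(z/5) = 20 gives √(z/5) = 4, so z/5 = 16 and z = 80.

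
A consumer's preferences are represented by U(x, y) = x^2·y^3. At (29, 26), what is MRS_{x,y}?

MU_x = 2·x·y^3 and MU_y = 3·x^2·y^2.
MRS = MU_x/MU_y = (2/3)·y/x.
At (29, 26): MRS = 52/87.
The indifference curve has slope −52/87 at this bundle.

MRS = 52/87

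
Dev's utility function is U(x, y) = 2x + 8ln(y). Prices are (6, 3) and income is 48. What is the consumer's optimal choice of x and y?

MU_x = 2, MU_y = 8/y.
MRS = 2 ÷ (8/y).
Tangency: set MRS = p_x/p_y = 6/3 = 2.
MRS depends only on y: 0.25·y = 2 ⇒ y* = 2/0.25 = 8.
From the budget, 6·x = 48 − 3·8 = 24, so x* = 4.

x* = 4, y* = 8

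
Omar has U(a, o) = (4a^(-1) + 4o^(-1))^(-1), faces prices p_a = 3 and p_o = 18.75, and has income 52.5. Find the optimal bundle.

a* = 5, o* = 2

For CES with ρ = -1, MRS = (o/a)^2.
Tangency: set MRS = p_a/p_o = 3/18.75 = 4/25.
So (o/a)^2 = 4/25; taking the square root, o/a = 0.4, i.e. o = 0.4·a.
Substitute into the budget 3·a + 18.75·o = 52.5: 10.5·a = 52.5, so a* = 5 and o* = 0.4·5 = 2.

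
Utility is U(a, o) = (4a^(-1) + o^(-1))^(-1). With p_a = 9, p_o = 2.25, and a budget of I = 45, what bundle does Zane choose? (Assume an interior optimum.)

For CES with ρ = -1, MRS = (4/1)·(o/a)^2.
Tangency: set MRS = p_a/p_o = 9/2.25 = 4.
So (o/a)^2 = 1; taking the square root, o/a = 1, i.e. o = a.
Substitute into the budget 9·a + 2.25·o = 45: 11.25·a = 45, so a* = 4 and o* = 4.

a* = 4, o* = 4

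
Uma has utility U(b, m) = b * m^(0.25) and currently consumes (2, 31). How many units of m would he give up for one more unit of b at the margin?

MU_b = m^(0.25) and MU_m = 0.25·b·m^(-0.75).
MRS = MU_b/MU_m = (4)·m/b.
At (2, 31): MRS = 62.
So at (2, 31) the consumer would give up 62 units of m for one more unit of b.

MRS = 62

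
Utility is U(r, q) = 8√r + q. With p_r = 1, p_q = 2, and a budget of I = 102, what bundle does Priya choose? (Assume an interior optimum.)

MU_r = 8/(2√r), MU_q = 1.
MRS = 8/(2√r) ÷ 1.
Tangency: set MRS = p_r/p_q = 1/2 = 0.5.
MRS depends only on r: 4/√r = 0.5 ⇒ √r = 4/0.5 = 8 ⇒ r* = 64.
From the budget, 2·q = 102 − 1·64 = 38, so q* = 19.

r* = 64, q* = 19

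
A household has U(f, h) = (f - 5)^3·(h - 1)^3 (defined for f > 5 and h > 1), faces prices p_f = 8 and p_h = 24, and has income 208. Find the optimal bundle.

f* = 14, h* = 4

MU_f = 3·(f−5)^2·(h−1)^3, MU_h = 3·(f−5)^3·(h−1)^2.
MRS = (h−1)/(f−5).
Tangency: set MRS = p_f/p_h = 8/24 = 1/3.
So (h − 1)/(f − 5) = 1/3, i.e. (h − 1) = (1/3)·(f − 5).
Rewrite the budget in excess-of-subsistence terms: 8·(f − 5) + 24·(h − 1) = 208 − 8·5 − 24·1 = 144.
Substituting, 16·(f − 5) = 144, so f − 5 = 9 and f* = 14.
Then h − 1 = (1/3)·9 = 3, so h* = 4.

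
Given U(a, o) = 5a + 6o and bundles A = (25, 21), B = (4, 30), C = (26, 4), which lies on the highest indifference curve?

Evaluate utility at each bundle:
U(A) = 251.
U(B) = 200.
U(C) = 154.
Highest utility is A, so A ≻ B ≻ C.

Bundle A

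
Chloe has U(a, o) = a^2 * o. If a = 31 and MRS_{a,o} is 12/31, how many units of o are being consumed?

MU_a = 2·a·o and MU_o = a^2.
MRS = MU_a/MU_o = (2/1)·o/a.
Substitute a = 31: MRS = o/15.5. Setting o/15.5 = 12/31 gives o = (12/31)·15.5 = 6.

o = 6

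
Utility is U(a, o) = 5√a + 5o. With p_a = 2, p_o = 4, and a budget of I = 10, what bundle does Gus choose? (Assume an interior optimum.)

a* = 1, o* = 2

MU_a = 5/(2√a), MU_o = 5.
MRS = 5/(2√a) ÷ 5.
Tangency: set MRS = p_a/p_o = 2/4 = 0.5.
MRS depends only on a: 0.5/√a = 0.5 ⇒ √a = 0.5/0.5 = 1 ⇒ a* = 1.
From the budget, 4·o = 10 − 2·1 = 8, so o* = 2.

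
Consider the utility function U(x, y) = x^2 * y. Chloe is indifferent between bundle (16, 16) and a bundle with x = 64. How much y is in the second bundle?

y = 1

U(16, 16) = 4096.
Set U(64, y) = 4096 and solve.
With x = 64: 64^2 = 4096, so y = 4096/4096 = 1.
Check: U(64, 1) = 4096.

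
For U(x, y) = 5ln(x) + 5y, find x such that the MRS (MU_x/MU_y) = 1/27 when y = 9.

x = 27

MU_x = 5/x, MU_y = 5.
MRS = 5/x ÷ 5.
MRS depends only on x: 1/x = 1/27 ⇒ x = 1/(1/27) = 27.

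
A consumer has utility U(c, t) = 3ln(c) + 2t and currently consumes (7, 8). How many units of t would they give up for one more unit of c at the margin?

MRS = 3/14

MU_c = 3/c, MU_t = 2.
MRS = 3/c ÷ 2.
At (7, 8): MRS = 3/14.
So at (7, 8) the consumer would give up 3/14 units of t for one more unit of c.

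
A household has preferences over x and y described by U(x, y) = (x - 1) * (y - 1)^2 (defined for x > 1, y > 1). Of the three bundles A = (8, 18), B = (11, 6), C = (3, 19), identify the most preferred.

Bundle A

Evaluate utility at each bundle:
U(A) = 2023.
U(B) = 250.
U(C) = 648.
Highest utility is A, so A ≻ C ≻ B.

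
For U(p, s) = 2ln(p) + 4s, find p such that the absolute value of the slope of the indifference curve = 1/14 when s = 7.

p = 7

MU_p = 2/p, MU_s = 4.
MRS = 2/p ÷ 4.
MRS depends only on p: 0.5/p = 1/14 ⇒ p = 0.5/(1/14) = 7.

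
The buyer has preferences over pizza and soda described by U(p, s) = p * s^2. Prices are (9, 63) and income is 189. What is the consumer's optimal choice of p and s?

p* = 7, s* = 2

MU_p = s^2 and MU_s = 2·p·s.
MRS = MU_p/MU_s = (1/2)·s/p.
Tangency: set MRS = p_p/p_s = 9/63 = 1/7.
So (1/2)·s/p = 1/7, i.e. s = (2/7)·p.
Substitute into the budget 9·p + 63·s = 189: 27·p = 189, so p* = 7.
Then s* = (2/7)·7 = 2.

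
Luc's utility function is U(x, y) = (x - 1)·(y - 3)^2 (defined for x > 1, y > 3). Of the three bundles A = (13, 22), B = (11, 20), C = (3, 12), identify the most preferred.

Evaluate utility at each bundle:
U(A) = 4332.
U(B) = 2890.
U(C) = 162.
Highest utility is A, so A ≻ B ≻ C.

Bundle A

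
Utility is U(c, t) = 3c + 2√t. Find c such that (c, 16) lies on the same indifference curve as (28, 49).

c = 30

U(28, 49) = 98.
Set U(c, 16) = 98 and solve.
With t = 16: √16 = 4, so 3c = 98 − 2·4 = 90 and c = 30.
Check: U(30, 16) = 98.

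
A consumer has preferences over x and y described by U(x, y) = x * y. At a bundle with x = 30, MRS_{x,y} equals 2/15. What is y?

y = 4

MU_x = y and MU_y = x.
MRS = MU_x/MU_y = y/x.
Substitute x = 30: MRS = y/30. Setting y/30 = 2/15 gives y = (2/15)·30 = 4.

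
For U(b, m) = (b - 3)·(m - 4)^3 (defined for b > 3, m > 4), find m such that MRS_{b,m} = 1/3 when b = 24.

MU_b = (m−4)^3, MU_m = 3·(b−3)·(m−4)^2.
MRS = (1/3)·(m−4)/(b−3).
Substitute b = 24: MRS = (m − 4)/63. Setting this equal to 1/3 gives m − 4 = (1/3)·63 = 21, so m = 25.

m = 25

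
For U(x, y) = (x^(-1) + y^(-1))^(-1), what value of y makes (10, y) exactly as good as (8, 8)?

U depends on (x, y) only through S = x^(-1) + y^(-1), so equal utility means equal S. At (8, 8): S = 0.25.
With x = 10: 10^(-1) = 0.1, so y^(-1) = 0.25 − 0.1 = 0.15.
Hence y = 1/0.15 = 20/3.
Check: U(10, 20/3) = 4.

y = 20/3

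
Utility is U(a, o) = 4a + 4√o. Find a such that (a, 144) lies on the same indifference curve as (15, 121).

a = 14

U(15, 121) = 104.
Set U(a, 144) = 104 and solve.
With o = 144: √144 = 12, so 4a = 104 − 4·12 = 56 and a = 14.
Check: U(14, 144) = 104.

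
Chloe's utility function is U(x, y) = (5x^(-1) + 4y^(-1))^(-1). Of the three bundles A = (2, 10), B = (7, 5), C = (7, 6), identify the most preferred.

Bundle C

Evaluate utility at each bundle:
U(A) = 0.345.
U(B) = 0.660.
U(C) = 0.724.
Highest utility is C, so C ≻ B ≻ A.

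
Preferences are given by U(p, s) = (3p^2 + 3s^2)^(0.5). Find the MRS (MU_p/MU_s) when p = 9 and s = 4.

MRS = 2.25

For CES with ρ = 2, MRS = (s/p)^(-1).
At (9, 4): MRS = 2.25.
That is, one extra unit of p is worth 2.25 units of s at the margin.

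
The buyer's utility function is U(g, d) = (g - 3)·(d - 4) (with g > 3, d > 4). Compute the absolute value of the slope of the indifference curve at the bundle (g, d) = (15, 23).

MRS = 19/12

MU_g = (d−4), MU_d = (g−3).
MRS = (d−4)/(g−3).
At (15, 23): MRS = 19/12.
The indifference curve has slope −19/12 at this bundle.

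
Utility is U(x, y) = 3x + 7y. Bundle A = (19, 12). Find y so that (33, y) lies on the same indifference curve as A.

U(19, 12) = 141.
Set U(33, y) = 141 and solve.
3·33 + 7y = 141 ⇒ 7y = 42 ⇒ y = 6.
Check: U(33, 6) = 141.

y = 6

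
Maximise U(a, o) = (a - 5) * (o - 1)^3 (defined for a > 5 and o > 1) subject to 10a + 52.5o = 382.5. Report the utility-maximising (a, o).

MU_a = (o−1)^3, MU_o = 3·(a−5)·(o−1)^2.
MRS = (1/3)·(o−1)/(a−5).
Tangency: set MRS = p_a/p_o = 10/52.5 = 4/21.
So (1/3)·(o − 1)/(a − 5) = 4/21, i.e. (o − 1) = (4/7)·(a − 5).
Rewrite the budget in excess-of-subsistence terms: 10·(a − 5) + 52.5·(o − 1) = 382.5 − 10·5 − 52.5·1 = 280.
Substituting, 40·(a − 5) = 280, so a − 5 = 7 and a* = 12.
Then o − 1 = (4/7)·7 = 4, so o* = 5.

a* = 12, o* = 5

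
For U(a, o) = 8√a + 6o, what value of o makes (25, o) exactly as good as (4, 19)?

U(4, 19) = 130.
Set U(25, o) = 130 and solve.
With a = 25: √25 = 5, so 6o = 130 − 8·5 = 90 and o = 15.
Check: U(25, 15) = 130.

o = 15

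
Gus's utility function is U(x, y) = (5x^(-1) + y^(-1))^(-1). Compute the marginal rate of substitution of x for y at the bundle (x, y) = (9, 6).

MRS = 20/9

For CES with ρ = -1, MRS = (5/1)·(y/x)^2.
At (9, 6): MRS = 20/9.
The indifference curve has slope −20/9 at this bundle.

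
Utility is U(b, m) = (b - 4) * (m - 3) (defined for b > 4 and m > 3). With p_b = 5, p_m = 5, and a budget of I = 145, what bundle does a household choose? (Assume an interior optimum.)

MU_b = (m−3), MU_m = (b−4).
MRS = (m−3)/(b−4).
Tangency: set MRS = p_b/p_m = 5/5 = 1.
So (m − 3)/(b − 4) = 1, i.e. (m − 3) = (b − 4).
Rewrite the budget in excess-of-subsistence terms: 5·(b − 4) + 5·(m − 3) = 145 − 5·4 − 5·3 = 110.
Substituting, 10·(b − 4) = 110, so b − 4 = 11 and b* = 15.
Then m − 3 = 11, so m* = 14.

b* = 15, m* = 14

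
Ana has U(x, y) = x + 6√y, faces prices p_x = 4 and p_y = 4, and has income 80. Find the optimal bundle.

MU_x = 1, MU_y = 6/(2√y).
MRS = 1 ÷ (6/(2√y)).
Tangency: set MRS = p_x/p_y = 4/4 = 1.
MRS depends only on y: (1/3)·√y = 1 ⇒ √y = 1/(1/3) = 3 ⇒ y* = 9.
From the budget, 4·x = 80 − 4·9 = 44, so x* = 11.

x* = 11, y* = 9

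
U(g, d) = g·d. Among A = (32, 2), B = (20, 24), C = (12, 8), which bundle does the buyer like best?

Bundle B

Evaluate utility at each bundle:
U(A) = 64.
U(B) = 480.
U(C) = 96.
Highest utility is B, so B ≻ C ≻ A.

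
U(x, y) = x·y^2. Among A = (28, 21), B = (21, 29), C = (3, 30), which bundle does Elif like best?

Evaluate utility at each bundle:
U(A) = 12348.
U(B) = 17661.
U(C) = 2700.
Highest utility is B, so B ≻ A ≻ C.

Bundle B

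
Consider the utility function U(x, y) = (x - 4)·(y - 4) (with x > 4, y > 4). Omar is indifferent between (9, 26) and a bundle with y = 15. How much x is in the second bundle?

x = 14

U(9, 26) = 110.
Set U(x, 15) = 110 and solve.
With y = 15: (15 − 4) = 11, so (x − 4) = 110/11 = 10.
So x = 4 + 10 = 14.
Check: U(14, 15) = 110.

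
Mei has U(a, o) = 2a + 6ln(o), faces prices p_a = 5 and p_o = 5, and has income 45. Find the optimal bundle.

MU_a = 2, MU_o = 6/o.
MRS = 2 ÷ (6/o).
Tangency: set MRS = p_a/p_o = 5/5 = 1.
MRS depends only on o: (1/3)·o = 1 ⇒ o* = 1/(1/3) = 3.
From the budget, 5·a = 45 − 5·3 = 30, so a* = 6.

a* = 6, o* = 3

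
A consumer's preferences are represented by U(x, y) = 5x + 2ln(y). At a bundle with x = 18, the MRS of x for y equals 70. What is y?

y = 28

MU_x = 5, MU_y = 2/y.
MRS = 5 ÷ (2/y).
MRS depends only on y: 2.5·y = 70 ⇒ y = 70/2.5 = 28.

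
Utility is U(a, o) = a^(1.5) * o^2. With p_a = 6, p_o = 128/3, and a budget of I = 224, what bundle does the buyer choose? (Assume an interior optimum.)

a* = 16, o* = 3

MU_a = 1.5·√a·o^2 and MU_o = 2·a^(1.5)·o.
MRS = MU_a/MU_o = (0.75)·o/a.
Tangency: set MRS = p_a/p_o = 6/(128/3) = 9/64.
So (0.75)·o/a = 9/64, i.e. o = (3/16)·a.
Substitute into the budget 6·a + (128/3)·o = 224: 14·a = 224, so a* = 16.
Then o* = (3/16)·16 = 3.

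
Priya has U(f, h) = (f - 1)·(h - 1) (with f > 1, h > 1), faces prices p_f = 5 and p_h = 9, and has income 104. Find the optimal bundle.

MU_f = (h−1), MU_h = (f−1).
MRS = (h−1)/(f−1).
Tangency: set MRS = p_f/p_h = 5/9.
So (h − 1)/(f − 1) = 5/9, i.e. (h − 1) = (5/9)·(f − 1).
Rewrite the budget in excess-of-subsistence terms: 5·(f − 1) + 9·(h − 1) = 104 − 5·1 − 9·1 = 90.
Substituting, 10·(f − 1) = 90, so f − 1 = 9 and f* = 10.
Then h − 1 = (5/9)·9 = 5, so h* = 6.

f* = 10, h* = 6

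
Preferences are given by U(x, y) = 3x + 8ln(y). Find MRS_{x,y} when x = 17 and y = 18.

MRS = 6.75

MU_x = 3, MU_y = 8/y.
MRS = 3 ÷ (8/y).
At (17, 18): MRS = 6.75.
So at (17, 18) the consumer would give up 6.75 units of y for one more unit of x.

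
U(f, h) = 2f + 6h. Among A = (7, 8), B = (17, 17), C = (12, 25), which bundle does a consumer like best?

Evaluate utility at each bundle:
U(A) = 62.
U(B) = 136.
U(C) = 174.
Highest utility is C, so C ≻ B ≻ A.

Bundle C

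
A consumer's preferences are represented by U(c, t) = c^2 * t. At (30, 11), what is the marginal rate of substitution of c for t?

MRS = 11/15

MU_c = 2·c·t and MU_t = c^2.
MRS = MU_c/MU_t = (2/1)·t/c.
At (30, 11): MRS = 11/15.
That is, one extra unit of c is worth 11/15 units of t at the margin.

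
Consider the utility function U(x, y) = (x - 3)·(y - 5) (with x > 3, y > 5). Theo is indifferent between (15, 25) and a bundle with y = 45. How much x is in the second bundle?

U(15, 25) = 240.
Set U(x, 45) = 240 and solve.
With y = 45: (45 − 5) = 40, so (x − 3) = 240/40 = 6.
So x = 3 + 6 = 9.
Check: U(9, 45) = 240.

x = 9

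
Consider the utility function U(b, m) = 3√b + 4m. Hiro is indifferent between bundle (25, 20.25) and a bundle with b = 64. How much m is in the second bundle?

m = 18

U(25, 20.25) = 96.
Set U(64, m) = 96 and solve.
With b = 64: √64 = 8, so 4m = 96 − 3·8 = 72 and m = 18.
Check: U(64, 18) = 96.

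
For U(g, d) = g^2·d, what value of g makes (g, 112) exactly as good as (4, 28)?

U(4, 28) = 448.
Set U(g, 112) = 448 and solve.
With d = 112: g^2 = 448/112 = 4; taking the square root, g = 2.
Check: U(2, 112) = 448.

g = 2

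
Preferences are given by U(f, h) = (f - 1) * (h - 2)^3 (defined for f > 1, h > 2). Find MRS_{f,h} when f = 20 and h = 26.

MRS = 8/19

MU_f = (h−2)^3, MU_h = 3·(f−1)·(h−2)^2.
MRS = (1/3)·(h−2)/(f−1).
At (20, 26): MRS = 8/19.
So at (20, 26) the consumer would give up 8/19 units of h for one more unit of f.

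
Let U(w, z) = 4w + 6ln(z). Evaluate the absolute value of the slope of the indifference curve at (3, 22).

MRS = 44/3

MU_w = 4, MU_z = 6/z.
MRS = 4 ÷ (6/z).
At (3, 22): MRS = 44/3.
The indifference curve has slope −44/3 at this bundle.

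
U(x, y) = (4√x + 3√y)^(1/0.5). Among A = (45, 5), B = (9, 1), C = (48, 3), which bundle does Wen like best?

Bundle A

Evaluate utility at each bundle:
U(A) = 1125.000.
U(B) = 225.000.
U(C) = 1083.000.
Highest utility is A, so A ≻ C ≻ B.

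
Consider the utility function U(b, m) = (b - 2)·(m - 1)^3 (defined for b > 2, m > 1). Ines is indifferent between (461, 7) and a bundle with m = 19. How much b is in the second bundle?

b = 19

U(461, 7) = 99144.
Set U(b, 19) = 99144 and solve.
With m = 19: (19 − 1)^3 = 5832, so (b − 2) = 99144/5832 = 17.
So b = 2 + 17 = 19.
Check: U(19, 19) = 99144.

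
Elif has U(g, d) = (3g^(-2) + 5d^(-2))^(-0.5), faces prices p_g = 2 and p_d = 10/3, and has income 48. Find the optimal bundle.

For CES with ρ = -2, MRS = (3/5)·(d/g)^3.
Tangency: set MRS = p_g/p_d = 2/(10/3) = 0.6.
So (d/g)^3 = 1; taking the cube root, d/g = 1, i.e. d = g.
Substitute into the budget 2·g + (10/3)·d = 48: (16/3)·g = 48, so g* = 9 and d* = 9.

g* = 9, d* = 9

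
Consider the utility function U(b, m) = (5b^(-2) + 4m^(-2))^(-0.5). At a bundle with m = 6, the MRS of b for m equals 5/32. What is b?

For CES with ρ = -2, MRS = (5/4)·(m/b)^3.
Setting (5/4)·(6/b)^3 = 5/32 gives (6/b)^3 = 0.125, so 6/b = 0.5 and b = 12.

b = 12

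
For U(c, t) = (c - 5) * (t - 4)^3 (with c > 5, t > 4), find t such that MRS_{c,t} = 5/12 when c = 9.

t = 9

MU_c = (t−4)^3, MU_t = 3·(c−5)·(t−4)^2.
MRS = (1/3)·(t−4)/(c−5).
Substitute c = 9: MRS = (t − 4)/12. Setting this equal to 5/12 gives t − 4 = (5/12)·12 = 5, so t = 9.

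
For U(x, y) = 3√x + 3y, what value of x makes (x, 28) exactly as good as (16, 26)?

x = 4

U(16, 26) = 90.
Set U(x, 28) = 90 and solve.
With y = 28: 3√x = 90 − 3·28 = 6, so √x = 2 and x = 4.
Check: U(4, 28) = 90.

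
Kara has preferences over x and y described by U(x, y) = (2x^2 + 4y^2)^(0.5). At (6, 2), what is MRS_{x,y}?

For CES with ρ = 2, MRS = (2/4)·(y/x)^(-1).
At (6, 2): MRS = 1.5.
That is, one extra unit of x is worth 1.5 units of y at the margin.

MRS = 1.5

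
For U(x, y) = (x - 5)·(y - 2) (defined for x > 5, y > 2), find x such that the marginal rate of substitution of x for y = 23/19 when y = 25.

x = 24

MU_x = (y−2), MU_y = (x−5).
MRS = (y−2)/(x−5).
Substitute y = 25: MRS = 23/(x − 5). Setting this equal to 23/19 gives x − 5 = 23/(23/19) = 19, so x = 24.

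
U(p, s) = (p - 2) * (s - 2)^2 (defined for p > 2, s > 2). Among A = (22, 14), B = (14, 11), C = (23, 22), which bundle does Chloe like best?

Bundle C

Evaluate utility at each bundle:
U(A) = 2880.
U(B) = 972.
U(C) = 8400.
Highest utility is C, so C ≻ A ≻ B.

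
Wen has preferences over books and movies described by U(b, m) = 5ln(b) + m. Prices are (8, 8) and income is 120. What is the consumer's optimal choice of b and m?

MU_b = 5/b, MU_m = 1.
MRS = 5/b ÷ 1.
Tangency: set MRS = p_b/p_m = 8/8 = 1.
MRS depends only on b: 5/b = 1 ⇒ b* = 5/1 = 5.
From the budget, 8·m = 120 − 8·5 = 80, so m* = 10.

b* = 5, m* = 10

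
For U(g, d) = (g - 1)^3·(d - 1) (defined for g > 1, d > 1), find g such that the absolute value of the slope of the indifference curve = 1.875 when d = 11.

g = 17

MU_g = 3·(g−1)^2·(d−1), MU_d = (g−1)^3.
MRS = (3/1)·(d−1)/(g−1).
Substitute d = 11: MRS = 30/(g − 1). Setting this equal to 1.875 gives g − 1 = 30/1.875 = 16, so g = 17.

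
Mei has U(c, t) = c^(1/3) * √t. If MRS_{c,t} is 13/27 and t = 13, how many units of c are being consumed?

MU_c = 1/3·c^(-2/3)·√t and MU_t = 0.5·c^(1/3)·t^(-0.5).
MRS = MU_c/MU_t = (2/3)·t/c.
Substitute t = 13: MRS = (26/3)/c. Setting (26/3)/c = 13/27 gives c = (26/3)/(13/27) = 18.

c = 18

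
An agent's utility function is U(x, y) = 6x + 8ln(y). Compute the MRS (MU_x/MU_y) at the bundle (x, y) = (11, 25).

MRS = 18.75

MU_x = 6, MU_y = 8/y.
MRS = 6 ÷ (8/y).
At (11, 25): MRS = 18.75.
The indifference curve has slope −18.75 at this bundle.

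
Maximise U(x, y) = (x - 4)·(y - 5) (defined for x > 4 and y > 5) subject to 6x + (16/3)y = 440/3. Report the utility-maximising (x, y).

x* = 12, y* = 14

MU_x = (y−5), MU_y = (x−4).
MRS = (y−5)/(x−4).
Tangency: set MRS = p_x/p_y = 6/(16/3) = 1.125.
So (y − 5)/(x − 4) = 1.125, i.e. (y − 5) = 1.125·(x − 4).
Rewrite the budget in excess-of-subsistence terms: 6·(x − 4) + (16/3)·(y − 5) = 440/3 − 6·4 − (16/3)·5 = 96.
Substituting, 12·(x − 4) = 96, so x − 4 = 8 and x* = 12.
Then y − 5 = 1.125·8 = 9, so y* = 14.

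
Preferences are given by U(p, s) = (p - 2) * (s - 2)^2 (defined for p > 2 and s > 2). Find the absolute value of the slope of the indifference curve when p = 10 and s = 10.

MU_p = (s−2)^2, MU_s = 2·(p−2)·(s−2).
MRS = (1/2)·(s−2)/(p−2).
At (10, 10): MRS = 0.5.
That is, one extra unit of p is worth 0.5 units of s at the margin.

MRS = 0.5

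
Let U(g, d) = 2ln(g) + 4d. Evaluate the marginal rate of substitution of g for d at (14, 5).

MU_g = 2/g, MU_d = 4.
MRS = 2/g ÷ 4.
At (14, 5): MRS = 1/28.
The indifference curve has slope −1/28 at this bundle.

MRS = 1/28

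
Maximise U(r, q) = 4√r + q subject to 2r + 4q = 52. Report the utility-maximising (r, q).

r* = 16, q* = 5

MU_r = 4/(2√r), MU_q = 1.
MRS = 4/(2√r) ÷ 1.
Tangency: set MRS = p_r/p_q = 2/4 = 0.5.
MRS depends only on r: 2/√r = 0.5 ⇒ √r = 2/0.5 = 4 ⇒ r* = 16.
From the budget, 4·q = 52 − 2·16 = 20, so q* = 5.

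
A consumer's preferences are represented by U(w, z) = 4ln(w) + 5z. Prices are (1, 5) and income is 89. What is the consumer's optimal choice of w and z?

MU_w = 4/w, MU_z = 5.
MRS = 4/w ÷ 5.
Tangency: set MRS = p_w/p_z = 1/5 = 0.2.
MRS depends only on w: 0.8/w = 0.2 ⇒ w* = 0.8/0.2 = 4.
From the budget, 5·z = 89 − 1·4 = 85, so z* = 17.

w* = 4, z* = 17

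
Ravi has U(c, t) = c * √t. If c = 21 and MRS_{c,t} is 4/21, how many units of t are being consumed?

t = 2

MU_c = √t and MU_t = 0.5·c·t^(-0.5).
MRS = MU_c/MU_t = (2)·t/c.
Substitute c = 21: MRS = t/10.5. Setting t/10.5 = 4/21 gives t = (4/21)·10.5 = 2.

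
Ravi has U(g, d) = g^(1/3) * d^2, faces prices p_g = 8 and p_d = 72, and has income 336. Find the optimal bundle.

g* = 6, d* = 4

MU_g = 1/3·g^(-2/3)·d^2 and MU_d = 2·g^(1/3)·d.
MRS = MU_g/MU_d = (1/6)·d/g.
Tangency: set MRS = p_g/p_d = 8/72 = 1/9.
So (1/6)·d/g = 1/9, i.e. d = (2/3)·g.
Substitute into the budget 8·g + 72·d = 336: 56·g = 336, so g* = 6.
Then d* = (2/3)·6 = 4.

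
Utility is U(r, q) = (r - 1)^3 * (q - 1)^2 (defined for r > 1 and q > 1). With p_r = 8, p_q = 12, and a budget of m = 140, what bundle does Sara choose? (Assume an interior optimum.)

r* = 10, q* = 5

MU_r = 3·(r−1)^2·(q−1)^2, MU_q = 2·(r−1)^3·(q−1).
MRS = (3/2)·(q−1)/(r−1).
Tangency: set MRS = p_r/p_q = 8/12 = 2/3.
So (3/2)·(q − 1)/(r − 1) = 2/3, i.e. (q − 1) = (4/9)·(r − 1).
Rewrite the budget in excess-of-subsistence terms: 8·(r − 1) + 12·(q − 1) = 140 − 8·1 − 12·1 = 120.
Substituting, (40/3)·(r − 1) = 120, so r − 1 = 9 and r* = 10.
Then q − 1 = (4/9)·9 = 4, so q* = 5.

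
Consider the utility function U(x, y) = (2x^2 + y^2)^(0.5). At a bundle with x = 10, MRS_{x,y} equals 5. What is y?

y = 4

For CES with ρ = 2, MRS = (2/1)·(y/x)^(-1).
Setting (2/1)·(y/10)^(-1) = 5 gives (y/10)^(-1) = 2.5, so y/10 = 0.4 and y = 4.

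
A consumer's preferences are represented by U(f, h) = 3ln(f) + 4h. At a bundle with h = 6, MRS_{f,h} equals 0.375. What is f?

f = 2

MU_f = 3/f, MU_h = 4.
MRS = 3/f ÷ 4.
MRS depends only on f: 0.75/f = 0.375 ⇒ f = 0.75/0.375 = 2.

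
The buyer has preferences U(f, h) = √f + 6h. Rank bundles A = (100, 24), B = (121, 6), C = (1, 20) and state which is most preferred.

Evaluate utility at each bundle:
U(A) = 154.000.
U(B) = 47.000.
U(C) = 121.000.
Highest utility is A, so A ≻ C ≻ B.

Bundle A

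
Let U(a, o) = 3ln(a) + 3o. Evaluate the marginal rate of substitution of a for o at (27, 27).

MU_a = 3/a, MU_o = 3.
MRS = 3/a ÷ 3.
At (27, 27): MRS = 1/27.
The indifference curve has slope −1/27 at this bundle.

MRS = 1/27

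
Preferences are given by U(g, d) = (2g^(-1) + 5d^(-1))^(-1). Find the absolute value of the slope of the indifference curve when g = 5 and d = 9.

MRS = 162/125

For CES with ρ = -1, MRS = (2/5)·(d/g)^2.
At (5, 9): MRS = 162/125.
That is, one extra unit of g is worth 162/125 units of d at the margin.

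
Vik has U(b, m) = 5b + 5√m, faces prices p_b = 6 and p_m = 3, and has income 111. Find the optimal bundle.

b* = 18, m* = 1

MU_b = 5, MU_m = 5/(2√m).
MRS = 5 ÷ (5/(2√m)).
Tangency: set MRS = p_b/p_m = 6/3 = 2.
MRS depends only on m: 2·√m = 2 ⇒ √m = 2/2 = 1 ⇒ m* = 1.
From the budget, 6·b = 111 − 3·1 = 108, so b* = 18.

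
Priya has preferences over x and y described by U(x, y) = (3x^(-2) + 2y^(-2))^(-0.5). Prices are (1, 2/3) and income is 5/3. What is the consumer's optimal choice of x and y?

For CES with ρ = -2, MRS = (3/2)·(y/x)^3.
Tangency: set MRS = p_x/p_y = 1/(2/3) = 1.5.
So (y/x)^3 = 1; taking the cube root, y/x = 1, i.e. y = x.
Substitute into the budget 1·x + (2/3)·y = 5/3: (5/3)·x = 5/3, so x* = 1 and y* = 1.

x* = 1, y* = 1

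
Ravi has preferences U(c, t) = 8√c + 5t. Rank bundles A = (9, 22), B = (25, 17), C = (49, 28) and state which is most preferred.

Bundle C

Evaluate utility at each bundle:
U(A) = 134.000.
U(B) = 125.000.
U(C) = 196.000.
Highest utility is C, so C ≻ A ≻ B.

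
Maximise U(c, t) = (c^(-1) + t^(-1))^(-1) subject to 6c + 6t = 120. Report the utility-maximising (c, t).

For CES with ρ = -1, MRS = (t/c)^2.
Tangency: set MRS = p_c/p_t = 6/6 = 1.
So (t/c)^2 = 1; taking the square root, t/c = 1, i.e. t = c.
Substitute into the budget 6·c + 6·t = 120: 12·c = 120, so c* = 10 and t* = 10.

c* = 10, t* = 10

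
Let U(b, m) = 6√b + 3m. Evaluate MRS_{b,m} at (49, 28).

MU_b = 6/(2√b), MU_m = 3.
MRS = 6/(2√b) ÷ 3.
At (49, 28): MRS = 1/7.
So at (49, 28) the consumer would give up 1/7 units of m for one more unit of b.

MRS = 1/7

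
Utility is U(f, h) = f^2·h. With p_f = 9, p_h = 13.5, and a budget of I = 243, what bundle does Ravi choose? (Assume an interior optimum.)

f* = 18, h* = 6

MU_f = 2·f·h and MU_h = f^2.
MRS = MU_f/MU_h = (2/1)·h/f.
Tangency: set MRS = p_f/p_h = 9/13.5 = 2/3.
So (2/1)·h/f = 2/3, i.e. h = (1/3)·f.
Substitute into the budget 9·f + 13.5·h = 243: 13.5·f = 243, so f* = 18.
Then h* = (1/3)·18 = 6.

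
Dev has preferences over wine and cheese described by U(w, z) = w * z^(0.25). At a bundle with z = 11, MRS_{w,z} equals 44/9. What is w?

MU_w = z^(0.25) and MU_z = 0.25·w·z^(-0.75).
MRS = MU_w/MU_z = (4)·z/w.
Substitute z = 11: MRS = 44/w. Setting 44/w = 44/9 gives w = 44/(44/9) = 9.

w = 9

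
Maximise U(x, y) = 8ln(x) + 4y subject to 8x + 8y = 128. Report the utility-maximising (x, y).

MU_x = 8/x, MU_y = 4.
MRS = 8/x ÷ 4.
Tangency: set MRS = p_x/p_y = 8/8 = 1.
MRS depends only on x: 2/x = 1 ⇒ x* = 2/1 = 2.
From the budget, 8·y = 128 − 8·2 = 112, so y* = 14.

x* = 2, y* = 14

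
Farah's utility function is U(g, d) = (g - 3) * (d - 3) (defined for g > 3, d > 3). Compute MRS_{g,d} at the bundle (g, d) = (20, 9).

MRS = 6/17

MU_g = (d−3), MU_d = (g−3).
MRS = (d−3)/(g−3).
At (20, 9): MRS = 6/17.
So at (20, 9) the consumer would give up 6/17 units of d for one more unit of g.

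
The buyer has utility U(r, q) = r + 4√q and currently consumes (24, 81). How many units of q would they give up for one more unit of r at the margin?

MRS = 4.5

MU_r = 1, MU_q = 4/(2√q).
MRS = 1 ÷ (4/(2√q)).
At (24, 81): MRS = 4.5.
That is, one extra unit of r is worth 4.5 units of q at the margin.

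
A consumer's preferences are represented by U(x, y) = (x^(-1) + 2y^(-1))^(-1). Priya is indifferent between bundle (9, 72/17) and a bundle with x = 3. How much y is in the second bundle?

U depends on (x, y) only through S = x^(-1) + 2y^(-1), so equal utility means equal S. At (9, 72/17): S = 7/12.
With x = 3: 3^(-1) = 1/3, so 2y^(-1) = 7/12 − 1/3 = 0.25, i.e. y^(-1) = 0.125.
Hence y = 1/0.125 = 8.
Check: U(3, 8) = 1.7143.

y = 8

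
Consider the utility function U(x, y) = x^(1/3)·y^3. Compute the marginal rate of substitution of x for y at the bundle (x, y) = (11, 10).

MU_x = 1/3·x^(-2/3)·y^3 and MU_y = 3·x^(1/3)·y^2.
MRS = MU_x/MU_y = (1/9)·y/x.
At (11, 10): MRS = 10/99.
The indifference curve has slope −10/99 at this bundle.

MRS = 10/99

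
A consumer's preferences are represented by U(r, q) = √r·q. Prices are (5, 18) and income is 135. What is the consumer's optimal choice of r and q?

r* = 9, q* = 5

MU_r = 0.5·r^(-0.5)·q and MU_q = √r.
MRS = MU_r/MU_q = (0.5)·q/r.
Tangency: set MRS = p_r/p_q = 5/18.
So (0.5)·q/r = 5/18, i.e. q = (5/9)·r.
Substitute into the budget 5·r + 18·q = 135: 15·r = 135, so r* = 9.
Then q* = (5/9)·9 = 5.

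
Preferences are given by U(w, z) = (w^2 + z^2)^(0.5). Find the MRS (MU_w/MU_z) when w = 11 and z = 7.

For CES with ρ = 2, MRS = (z/w)^(-1).
At (11, 7): MRS = 11/7.
That is, one extra unit of w is worth 11/7 units of z at the margin.

MRS = 11/7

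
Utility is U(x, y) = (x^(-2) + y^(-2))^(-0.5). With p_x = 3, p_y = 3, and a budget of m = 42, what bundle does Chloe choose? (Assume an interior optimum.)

x* = 7, y* = 7

For CES with ρ = -2, MRS = (y/x)^3.
Tangency: set MRS = p_x/p_y = 3/3 = 1.
So (y/x)^3 = 1; taking the cube root, y/x = 1, i.e. y = x.
Substitute into the budget 3·x + 3·y = 42: 6·x = 42, so x* = 7 and y* = 7.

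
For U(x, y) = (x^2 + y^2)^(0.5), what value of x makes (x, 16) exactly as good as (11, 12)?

x = 3

U depends on (x, y) only through S = x^2 + y^2, so equal utility means equal S. At (11, 12): S = 265.
With y = 16: 16^2 = 256, so x^2 = 265 − 256 = 9.
Hence x = √9 = 3.
Check: U(3, 16) = 16.2788.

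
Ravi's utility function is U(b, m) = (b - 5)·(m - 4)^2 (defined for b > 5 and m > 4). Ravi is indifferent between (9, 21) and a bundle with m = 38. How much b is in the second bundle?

U(9, 21) = 1156.
Set U(b, 38) = 1156 and solve.
With m = 38: (38 − 4)^2 = 1156, so (b − 5) = 1156/1156 = 1.
So b = 5 + 1 = 6.
Check: U(6, 38) = 1156.

b = 6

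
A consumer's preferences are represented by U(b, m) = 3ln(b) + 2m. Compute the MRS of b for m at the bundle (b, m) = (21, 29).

MU_b = 3/b, MU_m = 2.
MRS = 3/b ÷ 2.
At (21, 29): MRS = 1/14.
That is, one extra unit of b is worth 1/14 units of m at the margin.

MRS = 1/14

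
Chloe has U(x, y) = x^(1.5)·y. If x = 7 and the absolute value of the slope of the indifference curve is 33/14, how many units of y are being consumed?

MU_x = 1.5·√x·y and MU_y = x^(1.5).
MRS = MU_x/MU_y = (1.5)·y/x.
Substitute x = 7: MRS = y/(14/3). Setting y/(14/3) = 33/14 gives y = (33/14)·(14/3) = 11.

y = 11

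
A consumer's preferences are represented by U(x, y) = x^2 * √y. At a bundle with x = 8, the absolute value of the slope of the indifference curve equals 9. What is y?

MU_x = 2·x·√y and MU_y = 0.5·x^2·y^(-0.5).
MRS = MU_x/MU_y = (4)·y/x.
Substitute x = 8: MRS = y/2. Setting y/2 = 9 gives y = 9·2 = 18.

y = 18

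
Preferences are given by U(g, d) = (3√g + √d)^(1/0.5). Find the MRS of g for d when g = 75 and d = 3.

MRS = 0.6

For CES with ρ = 0.5, MRS = (3/1)·√(d/g).
At (75, 3): MRS = 0.6.
That is, one extra unit of g is worth 0.6 units of d at the margin.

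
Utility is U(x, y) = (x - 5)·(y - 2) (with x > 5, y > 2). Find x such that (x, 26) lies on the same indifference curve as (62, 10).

U(62, 10) = 456.
Set U(x, 26) = 456 and solve.
With y = 26: (26 − 2) = 24, so (x − 5) = 456/24 = 19.
So x = 5 + 19 = 24.
Check: U(24, 26) = 456.

x = 24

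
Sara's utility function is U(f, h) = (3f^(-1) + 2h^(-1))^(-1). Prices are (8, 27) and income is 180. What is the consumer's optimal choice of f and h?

For CES with ρ = -1, MRS = (3/2)·(h/f)^2.
Tangency: set MRS = p_f/p_h = 8/27.
So (h/f)^2 = 16/81; taking the square root, h/f = 4/9, i.e. h = (4/9)·f.
Substitute into the budget 8·f + 27·h = 180: 20·f = 180, so f* = 9 and h* = (4/9)·9 = 4.

f* = 9, h* = 4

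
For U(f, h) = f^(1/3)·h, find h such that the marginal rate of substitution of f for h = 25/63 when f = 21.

h = 25

MU_f = 1/3·f^(-2/3)·h and MU_h = f^(1/3).
MRS = MU_f/MU_h = (1/3)·h/f.
Substitute f = 21: MRS = h/63. Setting h/63 = 25/63 gives h = (25/63)·63 = 25.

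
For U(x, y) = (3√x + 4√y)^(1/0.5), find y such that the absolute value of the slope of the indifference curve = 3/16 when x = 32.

y = 2

For CES with ρ = 0.5, MRS = (3/4)·√(y/x).
Setting (3/4)·√(y/32) = 3/16 gives √(y/32) = 0.25, so y/32 = 1/16 and y = 2.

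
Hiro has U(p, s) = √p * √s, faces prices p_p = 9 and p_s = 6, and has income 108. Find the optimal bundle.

MU_p = 0.5·p^(-0.5)·√s and MU_s = 0.5·√p·s^(-0.5).
MRS = MU_p/MU_s = s/p.
Tangency: set MRS = p_p/p_s = 9/6 = 1.5.
So s/p = 1.5, i.e. s = 1.5·p.
Substitute into the budget 9·p + 6·s = 108: 18·p = 108, so p* = 6.
Then s* = 1.5·6 = 9.

p* = 6, s* = 9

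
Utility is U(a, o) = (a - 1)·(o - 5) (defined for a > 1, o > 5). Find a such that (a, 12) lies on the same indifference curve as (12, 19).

a = 23

U(12, 19) = 154.
Set U(a, 12) = 154 and solve.
With o = 12: (12 − 5) = 7, so (a − 1) = 154/7 = 22.
So a = 1 + 22 = 23.
Check: U(23, 12) = 154.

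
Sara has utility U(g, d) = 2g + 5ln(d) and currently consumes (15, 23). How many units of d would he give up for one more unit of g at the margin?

MU_g = 2, MU_d = 5/d.
MRS = 2 ÷ (5/d).
At (15, 23): MRS = 9.2.
That is, one extra unit of g is worth 9.2 units of d at the margin.

MRS = 9.2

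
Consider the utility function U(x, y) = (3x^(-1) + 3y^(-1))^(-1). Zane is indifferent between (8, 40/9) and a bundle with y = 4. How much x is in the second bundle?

U depends on (x, y) only through S = 3x^(-1) + 3y^(-1), so equal utility means equal S. At (8, 40/9): S = 1.05.
With y = 4: 3·4^(-1) = 0.75, so 3x^(-1) = 1.05 − 0.75 = 0.3, i.e. x^(-1) = 0.1.
Hence x = 1/0.1 = 10.
Check: U(10, 4) = 0.9524.

x = 10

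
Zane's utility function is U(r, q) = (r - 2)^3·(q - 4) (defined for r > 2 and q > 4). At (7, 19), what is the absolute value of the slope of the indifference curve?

MU_r = 3·(r−2)^2·(q−4), MU_q = (r−2)^3.
MRS = (3/1)·(q−4)/(r−2).
At (7, 19): MRS = 9.
That is, one extra unit of r is worth 9 units of q at the margin.

MRS = 9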